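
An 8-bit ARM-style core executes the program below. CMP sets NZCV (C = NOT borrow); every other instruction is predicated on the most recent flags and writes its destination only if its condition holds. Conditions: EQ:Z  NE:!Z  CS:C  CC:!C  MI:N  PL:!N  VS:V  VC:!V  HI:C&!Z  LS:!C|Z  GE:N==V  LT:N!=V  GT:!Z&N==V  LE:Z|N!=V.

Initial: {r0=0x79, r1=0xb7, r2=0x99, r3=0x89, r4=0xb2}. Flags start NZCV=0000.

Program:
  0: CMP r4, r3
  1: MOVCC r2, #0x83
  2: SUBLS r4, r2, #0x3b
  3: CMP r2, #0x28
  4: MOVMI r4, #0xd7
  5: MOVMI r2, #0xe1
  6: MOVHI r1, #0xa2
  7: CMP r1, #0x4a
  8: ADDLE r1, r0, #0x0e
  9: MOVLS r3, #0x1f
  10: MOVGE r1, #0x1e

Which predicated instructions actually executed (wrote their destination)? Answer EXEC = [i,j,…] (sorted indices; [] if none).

0: ✓ CMP  NZCV=0010
1: · MOVCC
2: · SUBLS
3: ✓ CMP  NZCV=0011
4: · MOVMI
5: · MOVMI
6: ✓ MOVHI  r1←0xa2
7: ✓ CMP  NZCV=0011
8: ✓ ADDLE  r1←0x87
9: · MOVLS
10: · MOVGE

EXEC = [6,8]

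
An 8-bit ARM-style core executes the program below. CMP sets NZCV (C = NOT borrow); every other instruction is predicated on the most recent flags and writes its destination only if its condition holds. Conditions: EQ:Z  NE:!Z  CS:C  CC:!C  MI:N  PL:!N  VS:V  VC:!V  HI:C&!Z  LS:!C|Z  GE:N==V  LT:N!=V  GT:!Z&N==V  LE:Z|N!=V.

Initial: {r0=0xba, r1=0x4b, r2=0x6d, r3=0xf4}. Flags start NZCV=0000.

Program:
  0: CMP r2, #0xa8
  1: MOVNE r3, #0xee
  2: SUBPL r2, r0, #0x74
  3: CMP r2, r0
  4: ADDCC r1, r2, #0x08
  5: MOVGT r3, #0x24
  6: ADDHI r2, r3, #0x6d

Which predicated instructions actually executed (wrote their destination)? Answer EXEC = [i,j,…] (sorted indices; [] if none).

EXEC = [1,4,5]

0: ✓ CMP  NZCV=1001
1: ✓ MOVNE  r3←0xee
2: · SUBPL
3: ✓ CMP  NZCV=1001
4: ✓ ADDCC  r1←0x75
5: ✓ MOVGT  r3←0x24
6: · ADDHI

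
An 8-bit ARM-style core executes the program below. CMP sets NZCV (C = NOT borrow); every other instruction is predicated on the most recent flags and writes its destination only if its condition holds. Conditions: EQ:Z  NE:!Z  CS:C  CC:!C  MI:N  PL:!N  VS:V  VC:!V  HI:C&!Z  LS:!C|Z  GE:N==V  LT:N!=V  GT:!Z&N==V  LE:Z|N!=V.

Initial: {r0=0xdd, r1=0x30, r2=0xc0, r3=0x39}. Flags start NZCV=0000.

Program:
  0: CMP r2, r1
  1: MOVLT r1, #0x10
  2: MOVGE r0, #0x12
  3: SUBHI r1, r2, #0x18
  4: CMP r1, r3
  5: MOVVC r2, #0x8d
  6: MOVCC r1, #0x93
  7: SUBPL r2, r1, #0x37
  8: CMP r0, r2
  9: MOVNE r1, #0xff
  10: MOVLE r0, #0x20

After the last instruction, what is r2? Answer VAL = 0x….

VAL = 0x71

0: ✓ CMP  NZCV=1010
1: ✓ MOVLT  r1←0x10
2: · MOVGE
3: ✓ SUBHI  r1←0xa8
4: ✓ CMP  NZCV=0011
5: · MOVVC
6: · MOVCC
7: ✓ SUBPL  r2←0x71
8: ✓ CMP  NZCV=0011
9: ✓ MOVNE  r1←0xff
10: ✓ MOVLE  r0←0x20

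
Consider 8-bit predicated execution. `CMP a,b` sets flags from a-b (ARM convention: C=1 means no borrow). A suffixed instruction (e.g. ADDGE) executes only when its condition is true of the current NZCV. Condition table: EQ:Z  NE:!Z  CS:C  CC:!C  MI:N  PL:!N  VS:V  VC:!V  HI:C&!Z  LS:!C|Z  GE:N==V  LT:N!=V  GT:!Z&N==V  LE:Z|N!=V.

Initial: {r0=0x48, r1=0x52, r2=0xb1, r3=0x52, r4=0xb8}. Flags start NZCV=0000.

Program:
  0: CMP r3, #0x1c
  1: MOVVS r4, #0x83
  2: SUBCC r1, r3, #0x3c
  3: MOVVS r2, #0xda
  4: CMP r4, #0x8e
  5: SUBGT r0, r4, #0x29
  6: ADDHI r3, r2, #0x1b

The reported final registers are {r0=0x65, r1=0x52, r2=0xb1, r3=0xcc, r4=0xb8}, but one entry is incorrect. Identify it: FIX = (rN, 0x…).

FIX = (r0, 0x8f)

0: ✓ CMP  NZCV=0010
1: · MOVVS
2: · SUBCC
3: · MOVVS
4: ✓ CMP  NZCV=0010
5: ✓ SUBGT  r0←0x8f
6: ✓ ADDHI  r3←0xcc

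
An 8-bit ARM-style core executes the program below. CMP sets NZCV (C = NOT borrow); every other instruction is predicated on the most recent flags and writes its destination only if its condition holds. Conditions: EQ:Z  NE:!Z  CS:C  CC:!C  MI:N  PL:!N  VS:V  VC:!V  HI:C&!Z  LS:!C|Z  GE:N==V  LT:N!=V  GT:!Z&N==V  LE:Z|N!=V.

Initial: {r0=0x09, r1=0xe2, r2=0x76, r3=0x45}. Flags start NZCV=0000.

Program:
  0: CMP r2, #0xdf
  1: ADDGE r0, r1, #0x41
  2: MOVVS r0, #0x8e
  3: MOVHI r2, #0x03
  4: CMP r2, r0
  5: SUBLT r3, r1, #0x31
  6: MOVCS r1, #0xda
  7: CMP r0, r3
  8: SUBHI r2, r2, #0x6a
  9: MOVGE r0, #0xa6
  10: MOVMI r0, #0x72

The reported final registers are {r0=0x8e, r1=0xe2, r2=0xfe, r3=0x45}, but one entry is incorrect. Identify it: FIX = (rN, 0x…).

[0] flags=1001 → (cmp)
[1] flags=1001 GE?T → r0=0x23
[2] flags=1001 VS?T → r0=0x8e
[3] flags=1001 HI?F → skip
[4] flags=1001 → (cmp)
[5] flags=1001 LT?F → skip
[6] flags=1001 CS?F → skip
[7] flags=0011 → (cmp)
[8] flags=0011 HI?T → r2=0x0c
[9] flags=0011 GE?F → skip
[10] flags=0011 MI?F → skip

FIX = (r2, 0x0c)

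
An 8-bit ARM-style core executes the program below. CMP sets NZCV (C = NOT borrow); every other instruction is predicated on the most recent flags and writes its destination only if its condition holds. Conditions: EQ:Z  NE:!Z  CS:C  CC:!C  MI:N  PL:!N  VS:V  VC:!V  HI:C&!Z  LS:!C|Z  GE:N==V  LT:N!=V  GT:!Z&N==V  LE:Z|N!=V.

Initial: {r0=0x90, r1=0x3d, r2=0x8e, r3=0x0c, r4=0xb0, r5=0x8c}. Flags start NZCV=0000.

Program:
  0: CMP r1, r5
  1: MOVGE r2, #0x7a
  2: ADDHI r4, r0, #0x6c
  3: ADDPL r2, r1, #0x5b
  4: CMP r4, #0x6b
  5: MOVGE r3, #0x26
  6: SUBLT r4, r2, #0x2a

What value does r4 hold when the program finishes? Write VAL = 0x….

VAL = 0x50

[0] flags=1001 → (cmp)
[1] flags=1001 GE?T → r2=0x7a
[2] flags=1001 HI?F → skip
[3] flags=1001 PL?F → skip
[4] flags=0011 → (cmp)
[5] flags=0011 GE?F → skip
[6] flags=0011 LT?T → r4=0x50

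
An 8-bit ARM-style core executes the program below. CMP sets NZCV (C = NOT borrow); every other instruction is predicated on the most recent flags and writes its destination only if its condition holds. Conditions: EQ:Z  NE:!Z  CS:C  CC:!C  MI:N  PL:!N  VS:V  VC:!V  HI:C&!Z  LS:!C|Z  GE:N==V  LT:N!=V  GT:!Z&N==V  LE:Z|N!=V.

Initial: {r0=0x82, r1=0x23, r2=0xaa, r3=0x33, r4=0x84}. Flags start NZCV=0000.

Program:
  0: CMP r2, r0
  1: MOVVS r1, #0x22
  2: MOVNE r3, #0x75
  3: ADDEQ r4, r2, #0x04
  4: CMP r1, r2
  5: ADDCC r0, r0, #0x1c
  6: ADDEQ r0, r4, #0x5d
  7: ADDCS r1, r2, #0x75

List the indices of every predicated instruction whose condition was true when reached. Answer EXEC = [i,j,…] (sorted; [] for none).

EXEC = [2,5]

[0] flags=0010 → (cmp)
[1] flags=0010 VS?F → skip
[2] flags=0010 NE?T → r3=0x75
[3] flags=0010 EQ?F → skip
[4] flags=0000 → (cmp)
[5] flags=0000 CC?T → r0=0x9e
[6] flags=0000 EQ?F → skip
[7] flags=0000 CS?F → skip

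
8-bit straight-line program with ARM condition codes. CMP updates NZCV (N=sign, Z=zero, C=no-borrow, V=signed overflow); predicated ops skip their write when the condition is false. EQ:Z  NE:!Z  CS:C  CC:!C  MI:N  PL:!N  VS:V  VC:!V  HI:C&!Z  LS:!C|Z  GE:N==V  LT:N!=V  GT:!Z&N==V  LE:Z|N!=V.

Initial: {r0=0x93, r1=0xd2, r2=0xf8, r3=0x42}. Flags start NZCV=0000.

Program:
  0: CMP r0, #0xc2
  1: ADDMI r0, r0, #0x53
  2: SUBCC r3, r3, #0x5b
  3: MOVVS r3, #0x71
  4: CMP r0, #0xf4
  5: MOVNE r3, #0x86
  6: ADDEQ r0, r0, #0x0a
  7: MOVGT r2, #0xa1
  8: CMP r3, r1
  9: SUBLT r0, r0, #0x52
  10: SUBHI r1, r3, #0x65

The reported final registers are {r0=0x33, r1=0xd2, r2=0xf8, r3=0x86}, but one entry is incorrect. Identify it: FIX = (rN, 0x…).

0: ✓ CMP  NZCV=1000
1: ✓ ADDMI  r0←0xe6
2: ✓ SUBCC  r3←0xe7
3: · MOVVS
4: ✓ CMP  NZCV=1000
5: ✓ MOVNE  r3←0x86
6: · ADDEQ
7: · MOVGT
8: ✓ CMP  NZCV=1000
9: ✓ SUBLT  r0←0x94
10: · SUBHI

FIX = (r0, 0x94)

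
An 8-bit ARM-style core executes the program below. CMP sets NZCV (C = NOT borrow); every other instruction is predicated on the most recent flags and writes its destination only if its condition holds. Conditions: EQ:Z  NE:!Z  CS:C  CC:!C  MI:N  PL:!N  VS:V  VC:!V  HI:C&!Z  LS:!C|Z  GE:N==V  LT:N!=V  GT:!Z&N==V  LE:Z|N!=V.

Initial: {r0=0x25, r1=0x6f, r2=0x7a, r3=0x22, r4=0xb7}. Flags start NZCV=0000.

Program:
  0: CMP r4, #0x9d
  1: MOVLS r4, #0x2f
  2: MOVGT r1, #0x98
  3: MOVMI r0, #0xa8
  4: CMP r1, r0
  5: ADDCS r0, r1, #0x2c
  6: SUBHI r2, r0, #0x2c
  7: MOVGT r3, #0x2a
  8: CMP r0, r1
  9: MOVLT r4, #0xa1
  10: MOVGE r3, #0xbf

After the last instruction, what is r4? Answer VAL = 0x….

[0] flags=0010 → (cmp)
[1] flags=0010 LS?F → skip
[2] flags=0010 GT?T → r1=0x98
[3] flags=0010 MI?F → skip
[4] flags=0011 → (cmp)
[5] flags=0011 CS?T → r0=0xc4
[6] flags=0011 HI?T → r2=0x98
[7] flags=0011 GT?F → skip
[8] flags=0010 → (cmp)
[9] flags=0010 LT?F → skip
[10] flags=0010 GE?T → r3=0xbf

VAL = 0xb7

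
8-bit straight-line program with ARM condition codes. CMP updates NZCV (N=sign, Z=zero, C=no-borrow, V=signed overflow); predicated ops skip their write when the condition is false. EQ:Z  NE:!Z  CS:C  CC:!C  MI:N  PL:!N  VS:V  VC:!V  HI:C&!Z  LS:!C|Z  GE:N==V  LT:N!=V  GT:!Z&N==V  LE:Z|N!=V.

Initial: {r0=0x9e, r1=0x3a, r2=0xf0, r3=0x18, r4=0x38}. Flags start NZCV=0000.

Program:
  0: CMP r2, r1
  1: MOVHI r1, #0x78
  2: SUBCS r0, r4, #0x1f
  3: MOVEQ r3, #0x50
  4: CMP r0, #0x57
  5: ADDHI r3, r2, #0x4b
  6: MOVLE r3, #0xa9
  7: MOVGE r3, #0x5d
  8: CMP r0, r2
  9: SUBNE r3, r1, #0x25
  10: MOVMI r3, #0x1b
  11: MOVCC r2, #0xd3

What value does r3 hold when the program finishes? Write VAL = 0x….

[0] flags=1010 → (cmp)
[1] flags=1010 HI?T → r1=0x78
[2] flags=1010 CS?T → r0=0x19
[3] flags=1010 EQ?F → skip
[4] flags=1000 → (cmp)
[5] flags=1000 HI?F → skip
[6] flags=1000 LE?T → r3=0xa9
[7] flags=1000 GE?F → skip
[8] flags=0000 → (cmp)
[9] flags=0000 NE?T → r3=0x53
[10] flags=0000 MI?F → skip
[11] flags=0000 CC?T → r2=0xd3

VAL = 0x53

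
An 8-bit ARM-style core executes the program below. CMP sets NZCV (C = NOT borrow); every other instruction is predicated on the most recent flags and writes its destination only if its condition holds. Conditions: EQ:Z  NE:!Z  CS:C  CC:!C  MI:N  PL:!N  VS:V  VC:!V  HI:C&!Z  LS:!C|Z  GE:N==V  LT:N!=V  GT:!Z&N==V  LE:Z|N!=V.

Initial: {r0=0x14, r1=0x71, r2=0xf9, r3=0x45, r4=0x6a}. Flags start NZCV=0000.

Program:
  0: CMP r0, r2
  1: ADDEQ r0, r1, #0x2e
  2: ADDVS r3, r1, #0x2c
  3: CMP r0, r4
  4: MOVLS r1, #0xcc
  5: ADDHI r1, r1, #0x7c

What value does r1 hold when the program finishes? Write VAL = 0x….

VAL = 0xcc

0: ✓ CMP  NZCV=0000
1: · ADDEQ
2: · ADDVS
3: ✓ CMP  NZCV=1000
4: ✓ MOVLS  r1←0xcc
5: · ADDHI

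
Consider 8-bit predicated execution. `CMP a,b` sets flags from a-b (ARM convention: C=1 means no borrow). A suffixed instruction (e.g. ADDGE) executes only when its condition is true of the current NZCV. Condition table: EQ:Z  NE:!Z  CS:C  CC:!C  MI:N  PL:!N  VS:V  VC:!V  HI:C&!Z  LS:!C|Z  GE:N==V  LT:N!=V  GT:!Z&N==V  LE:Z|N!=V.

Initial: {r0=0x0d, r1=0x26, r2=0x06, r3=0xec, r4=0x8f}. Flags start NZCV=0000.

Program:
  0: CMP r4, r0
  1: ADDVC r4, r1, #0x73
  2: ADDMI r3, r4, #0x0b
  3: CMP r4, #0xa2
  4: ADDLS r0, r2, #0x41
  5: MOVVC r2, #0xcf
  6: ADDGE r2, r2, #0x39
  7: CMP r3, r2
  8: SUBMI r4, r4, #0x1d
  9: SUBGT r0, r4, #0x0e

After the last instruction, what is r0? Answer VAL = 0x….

VAL = 0x47

[0] flags=1010 → (cmp)
[1] flags=1010 VC?T → r4=0x99
[2] flags=1010 MI?T → r3=0xa4
[3] flags=1000 → (cmp)
[4] flags=1000 LS?T → r0=0x47
[5] flags=1000 VC?T → r2=0xcf
[6] flags=1000 GE?F → skip
[7] flags=1000 → (cmp)
[8] flags=1000 MI?T → r4=0x7c
[9] flags=1000 GT?F → skip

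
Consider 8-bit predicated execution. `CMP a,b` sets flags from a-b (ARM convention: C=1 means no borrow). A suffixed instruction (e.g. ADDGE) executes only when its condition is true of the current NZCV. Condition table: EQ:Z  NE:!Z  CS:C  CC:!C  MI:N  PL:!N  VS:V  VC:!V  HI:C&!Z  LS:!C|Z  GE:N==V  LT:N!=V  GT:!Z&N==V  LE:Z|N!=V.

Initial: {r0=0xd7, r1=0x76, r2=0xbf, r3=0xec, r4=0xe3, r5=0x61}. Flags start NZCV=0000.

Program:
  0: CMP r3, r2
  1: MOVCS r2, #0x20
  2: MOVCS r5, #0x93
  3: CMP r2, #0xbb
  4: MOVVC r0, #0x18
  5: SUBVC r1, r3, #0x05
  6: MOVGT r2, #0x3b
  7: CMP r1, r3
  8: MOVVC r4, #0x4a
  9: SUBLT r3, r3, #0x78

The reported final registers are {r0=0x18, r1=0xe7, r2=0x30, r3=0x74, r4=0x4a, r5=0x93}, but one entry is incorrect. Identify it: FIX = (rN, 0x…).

FIX = (r2, 0x3b)

[0] flags=0010 → (cmp)
[1] flags=0010 CS?T → r2=0x20
[2] flags=0010 CS?T → r5=0x93
[3] flags=0000 → (cmp)
[4] flags=0000 VC?T → r0=0x18
[5] flags=0000 VC?T → r1=0xe7
[6] flags=0000 GT?T → r2=0x3b
[7] flags=1000 → (cmp)
[8] flags=1000 VC?T → r4=0x4a
[9] flags=1000 LT?T → r3=0x74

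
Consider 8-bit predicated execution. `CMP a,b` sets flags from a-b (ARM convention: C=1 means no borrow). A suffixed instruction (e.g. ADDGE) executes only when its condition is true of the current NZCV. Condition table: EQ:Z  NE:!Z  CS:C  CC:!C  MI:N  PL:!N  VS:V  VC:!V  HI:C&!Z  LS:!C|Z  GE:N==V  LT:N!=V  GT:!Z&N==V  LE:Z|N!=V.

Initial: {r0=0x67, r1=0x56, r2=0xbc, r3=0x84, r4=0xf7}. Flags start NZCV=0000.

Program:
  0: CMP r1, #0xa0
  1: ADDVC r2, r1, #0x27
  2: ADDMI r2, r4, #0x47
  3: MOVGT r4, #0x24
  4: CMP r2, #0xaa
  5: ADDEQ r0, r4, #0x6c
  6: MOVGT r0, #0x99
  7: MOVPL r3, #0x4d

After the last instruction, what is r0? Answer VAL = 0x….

0: ✓ CMP  NZCV=1001
1: · ADDVC
2: ✓ ADDMI  r2←0x3e
3: ✓ MOVGT  r4←0x24
4: ✓ CMP  NZCV=1001
5: · ADDEQ
6: ✓ MOVGT  r0←0x99
7: · MOVPL

VAL = 0x99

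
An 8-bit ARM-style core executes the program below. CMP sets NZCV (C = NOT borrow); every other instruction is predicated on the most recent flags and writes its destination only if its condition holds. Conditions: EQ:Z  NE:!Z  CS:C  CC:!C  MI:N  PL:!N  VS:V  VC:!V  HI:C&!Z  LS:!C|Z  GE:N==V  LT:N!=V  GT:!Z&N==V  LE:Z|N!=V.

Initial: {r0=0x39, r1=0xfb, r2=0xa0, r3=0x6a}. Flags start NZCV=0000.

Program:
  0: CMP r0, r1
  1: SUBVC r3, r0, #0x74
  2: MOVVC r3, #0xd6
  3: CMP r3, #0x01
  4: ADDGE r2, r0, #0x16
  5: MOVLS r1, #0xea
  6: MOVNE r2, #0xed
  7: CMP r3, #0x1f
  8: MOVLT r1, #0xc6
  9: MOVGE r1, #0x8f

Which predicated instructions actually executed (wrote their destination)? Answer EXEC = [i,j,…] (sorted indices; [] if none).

EXEC = [1,2,6,8]

0: ✓ CMP  NZCV=0000
1: ✓ SUBVC  r3←0xc5
2: ✓ MOVVC  r3←0xd6
3: ✓ CMP  NZCV=1010
4: · ADDGE
5: · MOVLS
6: ✓ MOVNE  r2←0xed
7: ✓ CMP  NZCV=1010
8: ✓ MOVLT  r1←0xc6
9: · MOVGE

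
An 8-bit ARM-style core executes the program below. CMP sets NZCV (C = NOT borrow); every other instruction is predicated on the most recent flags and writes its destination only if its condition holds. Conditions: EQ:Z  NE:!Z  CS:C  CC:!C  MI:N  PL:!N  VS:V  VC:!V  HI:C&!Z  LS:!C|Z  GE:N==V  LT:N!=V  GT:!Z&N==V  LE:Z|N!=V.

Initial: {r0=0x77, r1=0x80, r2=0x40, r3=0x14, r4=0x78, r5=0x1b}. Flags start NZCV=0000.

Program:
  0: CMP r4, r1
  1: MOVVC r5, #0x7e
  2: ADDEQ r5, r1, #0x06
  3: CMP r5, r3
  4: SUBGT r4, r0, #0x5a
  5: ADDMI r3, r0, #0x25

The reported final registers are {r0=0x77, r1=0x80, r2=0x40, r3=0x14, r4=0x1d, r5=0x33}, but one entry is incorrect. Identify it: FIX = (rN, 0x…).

[0] flags=1001 → (cmp)
[1] flags=1001 VC?F → skip
[2] flags=1001 EQ?F → skip
[3] flags=0010 → (cmp)
[4] flags=0010 GT?T → r4=0x1d
[5] flags=0010 MI?F → skip

FIX = (r5, 0x1b)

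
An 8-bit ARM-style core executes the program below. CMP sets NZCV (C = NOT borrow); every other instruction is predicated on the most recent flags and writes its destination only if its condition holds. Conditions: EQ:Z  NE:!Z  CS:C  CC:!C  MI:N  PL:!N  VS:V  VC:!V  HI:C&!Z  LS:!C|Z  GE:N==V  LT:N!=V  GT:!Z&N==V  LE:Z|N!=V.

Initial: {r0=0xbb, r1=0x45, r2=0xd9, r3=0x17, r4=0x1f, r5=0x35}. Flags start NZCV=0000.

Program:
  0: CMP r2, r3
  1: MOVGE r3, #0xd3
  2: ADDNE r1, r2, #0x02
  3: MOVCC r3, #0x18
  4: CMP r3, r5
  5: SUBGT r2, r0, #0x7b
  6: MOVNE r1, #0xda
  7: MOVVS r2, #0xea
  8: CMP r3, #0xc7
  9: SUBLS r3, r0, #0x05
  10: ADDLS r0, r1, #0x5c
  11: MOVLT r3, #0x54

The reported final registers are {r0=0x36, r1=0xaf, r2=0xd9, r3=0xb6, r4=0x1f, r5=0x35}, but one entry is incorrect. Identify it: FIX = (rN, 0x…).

[0] flags=1010 → (cmp)
[1] flags=1010 GE?F → skip
[2] flags=1010 NE?T → r1=0xdb
[3] flags=1010 CC?F → skip
[4] flags=1000 → (cmp)
[5] flags=1000 GT?F → skip
[6] flags=1000 NE?T → r1=0xda
[7] flags=1000 VS?F → skip
[8] flags=0000 → (cmp)
[9] flags=0000 LS?T → r3=0xb6
[10] flags=0000 LS?T → r0=0x36
[11] flags=0000 LT?F → skip

FIX = (r1, 0xda)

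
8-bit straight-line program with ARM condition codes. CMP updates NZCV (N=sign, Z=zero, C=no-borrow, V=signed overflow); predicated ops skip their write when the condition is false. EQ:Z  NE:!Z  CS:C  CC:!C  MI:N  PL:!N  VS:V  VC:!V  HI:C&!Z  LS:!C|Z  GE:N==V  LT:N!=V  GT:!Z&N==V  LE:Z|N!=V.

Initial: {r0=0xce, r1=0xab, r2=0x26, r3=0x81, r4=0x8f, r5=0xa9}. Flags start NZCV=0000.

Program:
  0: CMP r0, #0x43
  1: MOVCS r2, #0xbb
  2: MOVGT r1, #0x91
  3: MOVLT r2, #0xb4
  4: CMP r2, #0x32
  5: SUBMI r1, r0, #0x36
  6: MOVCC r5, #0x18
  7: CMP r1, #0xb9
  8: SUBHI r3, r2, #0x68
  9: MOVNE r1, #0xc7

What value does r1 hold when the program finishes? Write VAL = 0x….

[0] flags=1010 → (cmp)
[1] flags=1010 CS?T → r2=0xbb
[2] flags=1010 GT?F → skip
[3] flags=1010 LT?T → r2=0xb4
[4] flags=1010 → (cmp)
[5] flags=1010 MI?T → r1=0x98
[6] flags=1010 CC?F → skip
[7] flags=1000 → (cmp)
[8] flags=1000 HI?F → skip
[9] flags=1000 NE?T → r1=0xc7

VAL = 0xc7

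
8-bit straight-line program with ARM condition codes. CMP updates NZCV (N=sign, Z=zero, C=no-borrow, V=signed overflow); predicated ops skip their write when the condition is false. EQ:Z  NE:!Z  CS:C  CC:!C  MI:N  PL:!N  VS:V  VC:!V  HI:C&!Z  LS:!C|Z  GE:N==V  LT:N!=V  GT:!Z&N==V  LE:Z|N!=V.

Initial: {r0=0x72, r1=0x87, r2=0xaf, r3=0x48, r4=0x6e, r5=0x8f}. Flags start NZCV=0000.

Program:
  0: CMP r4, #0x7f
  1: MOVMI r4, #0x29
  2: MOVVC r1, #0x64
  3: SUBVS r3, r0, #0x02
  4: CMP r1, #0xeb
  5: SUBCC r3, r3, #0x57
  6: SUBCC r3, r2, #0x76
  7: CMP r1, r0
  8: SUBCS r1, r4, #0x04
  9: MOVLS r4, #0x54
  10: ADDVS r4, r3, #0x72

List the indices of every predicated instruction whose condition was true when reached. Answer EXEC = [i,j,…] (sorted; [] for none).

EXEC = [1,2,5,6,9]

[0] flags=1000 → (cmp)
[1] flags=1000 MI?T → r4=0x29
[2] flags=1000 VC?T → r1=0x64
[3] flags=1000 VS?F → skip
[4] flags=0000 → (cmp)
[5] flags=0000 CC?T → r3=0xf1
[6] flags=0000 CC?T → r3=0x39
[7] flags=1000 → (cmp)
[8] flags=1000 CS?F → skip
[9] flags=1000 LS?T → r4=0x54
[10] flags=1000 VS?F → skip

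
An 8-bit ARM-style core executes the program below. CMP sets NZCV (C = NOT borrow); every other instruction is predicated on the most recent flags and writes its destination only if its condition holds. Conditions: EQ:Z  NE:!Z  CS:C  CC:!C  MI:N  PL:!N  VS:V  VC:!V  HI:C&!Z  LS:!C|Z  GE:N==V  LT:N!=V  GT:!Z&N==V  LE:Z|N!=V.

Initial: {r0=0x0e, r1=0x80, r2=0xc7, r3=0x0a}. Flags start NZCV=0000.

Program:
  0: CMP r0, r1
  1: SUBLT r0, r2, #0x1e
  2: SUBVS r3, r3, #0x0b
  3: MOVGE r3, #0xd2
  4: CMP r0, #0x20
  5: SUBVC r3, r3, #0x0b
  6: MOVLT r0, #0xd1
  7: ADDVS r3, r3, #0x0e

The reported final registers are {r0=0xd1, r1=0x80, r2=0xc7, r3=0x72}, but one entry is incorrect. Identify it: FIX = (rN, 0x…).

FIX = (r3, 0xc7)

[0] flags=1001 → (cmp)
[1] flags=1001 LT?F → skip
[2] flags=1001 VS?T → r3=0xff
[3] flags=1001 GE?T → r3=0xd2
[4] flags=1000 → (cmp)
[5] flags=1000 VC?T → r3=0xc7
[6] flags=1000 LT?T → r0=0xd1
[7] flags=1000 VS?F → skip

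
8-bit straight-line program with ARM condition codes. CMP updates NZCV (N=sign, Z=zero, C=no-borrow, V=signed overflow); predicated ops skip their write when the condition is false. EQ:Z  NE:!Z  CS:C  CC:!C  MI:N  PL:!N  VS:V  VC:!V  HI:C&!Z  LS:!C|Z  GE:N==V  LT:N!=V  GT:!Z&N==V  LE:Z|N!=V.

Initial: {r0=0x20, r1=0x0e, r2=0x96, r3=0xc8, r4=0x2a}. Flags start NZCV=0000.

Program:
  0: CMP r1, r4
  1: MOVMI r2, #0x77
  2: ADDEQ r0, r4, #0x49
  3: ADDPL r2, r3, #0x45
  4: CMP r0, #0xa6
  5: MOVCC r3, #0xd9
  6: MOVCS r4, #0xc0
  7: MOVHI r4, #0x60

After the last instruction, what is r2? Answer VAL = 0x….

VAL = 0x77

0: ✓ CMP  NZCV=1000
1: ✓ MOVMI  r2←0x77
2: · ADDEQ
3: · ADDPL
4: ✓ CMP  NZCV=0000
5: ✓ MOVCC  r3←0xd9
6: · MOVCS
7: · MOVHI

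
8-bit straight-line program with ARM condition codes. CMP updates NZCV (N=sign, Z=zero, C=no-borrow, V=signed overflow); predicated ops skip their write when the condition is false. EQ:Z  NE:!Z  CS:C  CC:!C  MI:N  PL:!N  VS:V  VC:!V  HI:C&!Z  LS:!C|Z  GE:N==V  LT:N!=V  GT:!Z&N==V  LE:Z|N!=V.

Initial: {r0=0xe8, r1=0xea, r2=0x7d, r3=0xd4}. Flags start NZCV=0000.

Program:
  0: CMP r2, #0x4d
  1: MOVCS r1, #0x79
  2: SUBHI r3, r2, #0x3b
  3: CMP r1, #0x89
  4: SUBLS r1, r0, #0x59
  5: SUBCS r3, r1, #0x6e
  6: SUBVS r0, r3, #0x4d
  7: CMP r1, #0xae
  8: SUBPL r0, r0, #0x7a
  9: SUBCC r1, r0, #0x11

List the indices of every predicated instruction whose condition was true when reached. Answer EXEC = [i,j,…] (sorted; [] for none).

EXEC = [1,2,4,6,9]

[0] flags=0010 → (cmp)
[1] flags=0010 CS?T → r1=0x79
[2] flags=0010 HI?T → r3=0x42
[3] flags=1001 → (cmp)
[4] flags=1001 LS?T → r1=0x8f
[5] flags=1001 CS?F → skip
[6] flags=1001 VS?T → r0=0xf5
[7] flags=1000 → (cmp)
[8] flags=1000 PL?F → skip
[9] flags=1000 CC?T → r1=0xe4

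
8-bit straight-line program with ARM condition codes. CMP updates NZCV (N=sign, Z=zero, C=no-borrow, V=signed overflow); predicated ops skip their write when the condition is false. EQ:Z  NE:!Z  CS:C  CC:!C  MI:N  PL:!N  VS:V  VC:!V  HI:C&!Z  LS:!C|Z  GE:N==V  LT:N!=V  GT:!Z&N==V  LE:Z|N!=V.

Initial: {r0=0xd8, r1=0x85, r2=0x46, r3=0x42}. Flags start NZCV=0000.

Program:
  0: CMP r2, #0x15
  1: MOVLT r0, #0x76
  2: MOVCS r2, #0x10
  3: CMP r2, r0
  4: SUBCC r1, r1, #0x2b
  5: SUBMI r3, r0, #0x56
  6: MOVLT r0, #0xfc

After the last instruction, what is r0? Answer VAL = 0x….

VAL = 0xd8

0: ✓ CMP  NZCV=0010
1: · MOVLT
2: ✓ MOVCS  r2←0x10
3: ✓ CMP  NZCV=0000
4: ✓ SUBCC  r1←0x5a
5: · SUBMI
6: · MOVLT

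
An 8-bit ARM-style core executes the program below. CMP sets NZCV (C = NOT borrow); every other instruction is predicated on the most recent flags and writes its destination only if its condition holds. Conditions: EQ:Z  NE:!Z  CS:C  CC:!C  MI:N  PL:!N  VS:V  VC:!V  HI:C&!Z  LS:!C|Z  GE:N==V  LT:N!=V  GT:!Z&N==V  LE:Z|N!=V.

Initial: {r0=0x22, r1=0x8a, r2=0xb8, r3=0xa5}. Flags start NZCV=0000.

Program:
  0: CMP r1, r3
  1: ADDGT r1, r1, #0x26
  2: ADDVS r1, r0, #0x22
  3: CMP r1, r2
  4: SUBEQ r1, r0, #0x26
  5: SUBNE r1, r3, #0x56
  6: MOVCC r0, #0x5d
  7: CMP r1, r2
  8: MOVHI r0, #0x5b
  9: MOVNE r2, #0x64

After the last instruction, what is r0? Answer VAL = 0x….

0: ✓ CMP  NZCV=1000
1: · ADDGT
2: · ADDVS
3: ✓ CMP  NZCV=1000
4: · SUBEQ
5: ✓ SUBNE  r1←0x4f
6: ✓ MOVCC  r0←0x5d
7: ✓ CMP  NZCV=1001
8: · MOVHI
9: ✓ MOVNE  r2←0x64

VAL = 0x5d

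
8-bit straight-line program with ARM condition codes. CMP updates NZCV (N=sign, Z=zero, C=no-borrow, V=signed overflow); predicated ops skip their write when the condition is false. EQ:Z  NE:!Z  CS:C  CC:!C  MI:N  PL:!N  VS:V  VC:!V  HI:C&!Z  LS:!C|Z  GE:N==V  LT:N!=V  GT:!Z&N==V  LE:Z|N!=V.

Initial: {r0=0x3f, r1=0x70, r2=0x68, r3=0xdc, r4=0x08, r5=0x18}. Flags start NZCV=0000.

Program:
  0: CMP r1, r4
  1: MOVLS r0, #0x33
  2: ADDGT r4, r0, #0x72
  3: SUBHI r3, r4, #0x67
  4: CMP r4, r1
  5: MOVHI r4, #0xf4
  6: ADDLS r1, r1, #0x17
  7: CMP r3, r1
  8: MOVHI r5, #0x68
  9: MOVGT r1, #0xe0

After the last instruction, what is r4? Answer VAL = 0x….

VAL = 0xf4

[0] flags=0010 → (cmp)
[1] flags=0010 LS?F → skip
[2] flags=0010 GT?T → r4=0xb1
[3] flags=0010 HI?T → r3=0x4a
[4] flags=0011 → (cmp)
[5] flags=0011 HI?T → r4=0xf4
[6] flags=0011 LS?F → skip
[7] flags=1000 → (cmp)
[8] flags=1000 HI?F → skip
[9] flags=1000 GT?F → skip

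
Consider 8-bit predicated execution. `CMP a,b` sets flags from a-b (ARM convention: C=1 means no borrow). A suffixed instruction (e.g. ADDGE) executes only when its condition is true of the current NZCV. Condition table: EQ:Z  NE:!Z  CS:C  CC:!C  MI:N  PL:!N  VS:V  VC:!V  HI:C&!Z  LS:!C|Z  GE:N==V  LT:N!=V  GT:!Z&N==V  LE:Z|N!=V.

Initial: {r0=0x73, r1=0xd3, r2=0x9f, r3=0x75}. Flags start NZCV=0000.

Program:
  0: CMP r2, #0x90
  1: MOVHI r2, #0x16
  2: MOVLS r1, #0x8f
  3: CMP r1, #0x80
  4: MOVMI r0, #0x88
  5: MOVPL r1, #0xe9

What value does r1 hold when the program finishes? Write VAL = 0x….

VAL = 0xe9

0: ✓ CMP  NZCV=0010
1: ✓ MOVHI  r2←0x16
2: · MOVLS
3: ✓ CMP  NZCV=0010
4: · MOVMI
5: ✓ MOVPL  r1←0xe9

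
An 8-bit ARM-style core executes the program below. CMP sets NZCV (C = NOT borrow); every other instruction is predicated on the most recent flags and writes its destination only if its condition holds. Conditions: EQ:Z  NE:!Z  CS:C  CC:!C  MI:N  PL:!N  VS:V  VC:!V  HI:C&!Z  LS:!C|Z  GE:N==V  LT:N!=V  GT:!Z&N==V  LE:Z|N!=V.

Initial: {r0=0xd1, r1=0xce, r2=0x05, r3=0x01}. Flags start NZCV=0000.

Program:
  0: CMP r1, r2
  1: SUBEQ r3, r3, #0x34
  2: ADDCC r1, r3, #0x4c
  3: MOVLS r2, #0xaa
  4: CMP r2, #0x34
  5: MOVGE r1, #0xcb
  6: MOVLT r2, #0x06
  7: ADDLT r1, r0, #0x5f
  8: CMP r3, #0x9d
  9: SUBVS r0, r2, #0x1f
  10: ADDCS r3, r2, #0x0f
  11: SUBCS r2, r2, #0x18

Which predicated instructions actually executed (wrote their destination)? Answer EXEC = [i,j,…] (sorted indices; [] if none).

EXEC = [6,7]

0: ✓ CMP  NZCV=1010
1: · SUBEQ
2: · ADDCC
3: · MOVLS
4: ✓ CMP  NZCV=1000
5: · MOVGE
6: ✓ MOVLT  r2←0x06
7: ✓ ADDLT  r1←0x30
8: ✓ CMP  NZCV=0000
9: · SUBVS
10: · ADDCS
11: · SUBCS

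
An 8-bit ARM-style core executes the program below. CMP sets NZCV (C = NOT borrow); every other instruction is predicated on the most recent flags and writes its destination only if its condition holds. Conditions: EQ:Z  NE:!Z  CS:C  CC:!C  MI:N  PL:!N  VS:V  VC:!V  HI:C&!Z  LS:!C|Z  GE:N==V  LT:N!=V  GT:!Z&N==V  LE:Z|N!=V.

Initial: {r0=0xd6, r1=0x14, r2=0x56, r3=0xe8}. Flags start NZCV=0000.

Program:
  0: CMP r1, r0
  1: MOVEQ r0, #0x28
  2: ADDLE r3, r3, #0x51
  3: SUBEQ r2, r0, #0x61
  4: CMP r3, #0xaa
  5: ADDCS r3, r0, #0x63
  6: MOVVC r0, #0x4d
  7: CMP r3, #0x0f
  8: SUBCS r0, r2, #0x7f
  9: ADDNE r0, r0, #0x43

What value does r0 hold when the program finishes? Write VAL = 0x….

VAL = 0x1a

[0] flags=0000 → (cmp)
[1] flags=0000 EQ?F → skip
[2] flags=0000 LE?F → skip
[3] flags=0000 EQ?F → skip
[4] flags=0010 → (cmp)
[5] flags=0010 CS?T → r3=0x39
[6] flags=0010 VC?T → r0=0x4d
[7] flags=0010 → (cmp)
[8] flags=0010 CS?T → r0=0xd7
[9] flags=0010 NE?T → r0=0x1a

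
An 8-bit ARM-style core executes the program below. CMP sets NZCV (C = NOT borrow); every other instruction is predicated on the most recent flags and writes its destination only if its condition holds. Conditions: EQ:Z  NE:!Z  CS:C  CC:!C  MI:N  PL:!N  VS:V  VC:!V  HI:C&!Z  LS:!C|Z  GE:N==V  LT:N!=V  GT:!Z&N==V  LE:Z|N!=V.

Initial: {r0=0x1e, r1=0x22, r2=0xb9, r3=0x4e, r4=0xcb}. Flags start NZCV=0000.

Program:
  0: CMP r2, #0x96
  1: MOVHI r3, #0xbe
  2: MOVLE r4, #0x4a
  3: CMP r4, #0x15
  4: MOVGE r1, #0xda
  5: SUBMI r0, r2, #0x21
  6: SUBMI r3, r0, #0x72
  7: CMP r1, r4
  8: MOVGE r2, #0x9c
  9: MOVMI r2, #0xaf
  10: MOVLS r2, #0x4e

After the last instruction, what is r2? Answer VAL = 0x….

[0] flags=0010 → (cmp)
[1] flags=0010 HI?T → r3=0xbe
[2] flags=0010 LE?F → skip
[3] flags=1010 → (cmp)
[4] flags=1010 GE?F → skip
[5] flags=1010 MI?T → r0=0x98
[6] flags=1010 MI?T → r3=0x26
[7] flags=0000 → (cmp)
[8] flags=0000 GE?T → r2=0x9c
[9] flags=0000 MI?F → skip
[10] flags=0000 LS?T → r2=0x4e

VAL = 0x4e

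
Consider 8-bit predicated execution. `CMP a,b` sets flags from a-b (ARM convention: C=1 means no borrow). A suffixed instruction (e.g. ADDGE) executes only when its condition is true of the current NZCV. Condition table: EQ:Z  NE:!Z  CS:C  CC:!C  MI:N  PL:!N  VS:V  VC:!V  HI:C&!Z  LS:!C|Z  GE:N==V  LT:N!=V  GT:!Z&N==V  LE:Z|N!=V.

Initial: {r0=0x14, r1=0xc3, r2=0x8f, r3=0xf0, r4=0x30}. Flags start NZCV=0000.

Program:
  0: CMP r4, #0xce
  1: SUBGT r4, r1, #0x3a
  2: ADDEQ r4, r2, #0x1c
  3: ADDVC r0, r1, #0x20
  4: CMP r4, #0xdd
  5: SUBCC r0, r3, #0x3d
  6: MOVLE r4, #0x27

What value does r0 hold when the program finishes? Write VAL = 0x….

[0] flags=0000 → (cmp)
[1] flags=0000 GT?T → r4=0x89
[2] flags=0000 EQ?F → skip
[3] flags=0000 VC?T → r0=0xe3
[4] flags=1000 → (cmp)
[5] flags=1000 CC?T → r0=0xb3
[6] flags=1000 LE?T → r4=0x27

VAL = 0xb3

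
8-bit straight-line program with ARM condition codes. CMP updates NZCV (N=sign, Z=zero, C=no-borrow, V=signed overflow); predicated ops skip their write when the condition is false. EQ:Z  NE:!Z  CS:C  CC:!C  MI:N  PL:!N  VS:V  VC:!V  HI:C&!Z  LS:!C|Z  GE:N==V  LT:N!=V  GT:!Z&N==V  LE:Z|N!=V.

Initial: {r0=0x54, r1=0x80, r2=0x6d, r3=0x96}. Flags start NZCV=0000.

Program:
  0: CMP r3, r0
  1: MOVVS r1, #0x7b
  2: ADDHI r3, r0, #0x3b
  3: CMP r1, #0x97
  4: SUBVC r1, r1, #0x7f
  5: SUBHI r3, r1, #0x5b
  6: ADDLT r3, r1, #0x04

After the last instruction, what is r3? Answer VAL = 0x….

VAL = 0x8f

0: ✓ CMP  NZCV=0011
1: ✓ MOVVS  r1←0x7b
2: ✓ ADDHI  r3←0x8f
3: ✓ CMP  NZCV=1001
4: · SUBVC
5: · SUBHI
6: · ADDLT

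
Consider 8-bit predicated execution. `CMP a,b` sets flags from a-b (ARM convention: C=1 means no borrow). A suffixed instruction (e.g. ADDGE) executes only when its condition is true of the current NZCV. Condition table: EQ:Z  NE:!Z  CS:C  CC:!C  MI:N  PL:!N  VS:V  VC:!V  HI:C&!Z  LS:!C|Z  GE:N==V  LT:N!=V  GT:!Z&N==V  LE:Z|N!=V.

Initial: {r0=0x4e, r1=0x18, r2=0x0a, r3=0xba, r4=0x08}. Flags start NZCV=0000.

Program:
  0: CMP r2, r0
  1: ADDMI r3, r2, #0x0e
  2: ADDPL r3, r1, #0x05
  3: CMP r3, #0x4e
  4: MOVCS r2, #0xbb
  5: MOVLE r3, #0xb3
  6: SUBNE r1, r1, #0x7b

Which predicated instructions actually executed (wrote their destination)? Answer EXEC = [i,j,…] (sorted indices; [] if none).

0: ✓ CMP  NZCV=1000
1: ✓ ADDMI  r3←0x18
2: · ADDPL
3: ✓ CMP  NZCV=1000
4: · MOVCS
5: ✓ MOVLE  r3←0xb3
6: ✓ SUBNE  r1←0x9d

EXEC = [1,5,6]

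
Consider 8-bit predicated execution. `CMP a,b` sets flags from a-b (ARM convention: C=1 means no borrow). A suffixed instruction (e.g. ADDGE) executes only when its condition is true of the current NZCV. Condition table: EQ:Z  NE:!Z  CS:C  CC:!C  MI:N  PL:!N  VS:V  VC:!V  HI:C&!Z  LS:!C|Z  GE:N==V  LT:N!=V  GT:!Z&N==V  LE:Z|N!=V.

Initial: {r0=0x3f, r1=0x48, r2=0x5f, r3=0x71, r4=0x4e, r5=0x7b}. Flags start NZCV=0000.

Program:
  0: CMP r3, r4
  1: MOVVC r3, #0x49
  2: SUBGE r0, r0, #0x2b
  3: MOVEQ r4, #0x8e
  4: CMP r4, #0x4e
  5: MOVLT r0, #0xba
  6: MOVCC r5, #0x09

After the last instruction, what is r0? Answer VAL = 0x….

[0] flags=0010 → (cmp)
[1] flags=0010 VC?T → r3=0x49
[2] flags=0010 GE?T → r0=0x14
[3] flags=0010 EQ?F → skip
[4] flags=0110 → (cmp)
[5] flags=0110 LT?F → skip
[6] flags=0110 CC?F → skip

VAL = 0x14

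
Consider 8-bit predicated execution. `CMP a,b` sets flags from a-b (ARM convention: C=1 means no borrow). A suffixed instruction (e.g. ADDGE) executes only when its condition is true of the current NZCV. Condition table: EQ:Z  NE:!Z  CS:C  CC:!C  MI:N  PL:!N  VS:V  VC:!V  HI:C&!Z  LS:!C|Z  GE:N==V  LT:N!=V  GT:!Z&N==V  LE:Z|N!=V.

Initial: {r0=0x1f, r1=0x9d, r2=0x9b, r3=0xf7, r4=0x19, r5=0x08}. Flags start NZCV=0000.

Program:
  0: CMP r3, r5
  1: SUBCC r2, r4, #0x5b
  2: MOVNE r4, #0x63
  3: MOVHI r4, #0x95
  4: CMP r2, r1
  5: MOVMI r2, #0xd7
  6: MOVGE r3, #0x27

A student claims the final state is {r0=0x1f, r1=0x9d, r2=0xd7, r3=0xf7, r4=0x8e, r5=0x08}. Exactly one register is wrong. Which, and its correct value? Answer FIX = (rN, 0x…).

[0] flags=1010 → (cmp)
[1] flags=1010 CC?F → skip
[2] flags=1010 NE?T → r4=0x63
[3] flags=1010 HI?T → r4=0x95
[4] flags=1000 → (cmp)
[5] flags=1000 MI?T → r2=0xd7
[6] flags=1000 GE?F → skip

FIX = (r4, 0x95)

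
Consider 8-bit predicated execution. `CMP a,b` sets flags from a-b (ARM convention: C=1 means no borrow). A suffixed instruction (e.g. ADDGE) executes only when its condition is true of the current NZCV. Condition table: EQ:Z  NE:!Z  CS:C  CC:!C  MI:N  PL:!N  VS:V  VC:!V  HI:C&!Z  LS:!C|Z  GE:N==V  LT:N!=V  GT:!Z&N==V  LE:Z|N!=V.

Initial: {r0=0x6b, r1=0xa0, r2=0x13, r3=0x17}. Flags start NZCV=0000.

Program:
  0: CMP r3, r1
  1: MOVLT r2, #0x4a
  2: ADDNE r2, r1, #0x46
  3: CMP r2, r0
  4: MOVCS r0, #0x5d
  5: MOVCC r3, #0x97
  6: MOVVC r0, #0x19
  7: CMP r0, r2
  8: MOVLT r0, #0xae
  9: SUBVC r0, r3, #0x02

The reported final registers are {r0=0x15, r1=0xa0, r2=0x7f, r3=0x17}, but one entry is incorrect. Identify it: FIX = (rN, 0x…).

[0] flags=0000 → (cmp)
[1] flags=0000 LT?F → skip
[2] flags=0000 NE?T → r2=0xe6
[3] flags=0011 → (cmp)
[4] flags=0011 CS?T → r0=0x5d
[5] flags=0011 CC?F → skip
[6] flags=0011 VC?F → skip
[7] flags=0000 → (cmp)
[8] flags=0000 LT?F → skip
[9] flags=0000 VC?T → r0=0x15

FIX = (r2, 0xe6)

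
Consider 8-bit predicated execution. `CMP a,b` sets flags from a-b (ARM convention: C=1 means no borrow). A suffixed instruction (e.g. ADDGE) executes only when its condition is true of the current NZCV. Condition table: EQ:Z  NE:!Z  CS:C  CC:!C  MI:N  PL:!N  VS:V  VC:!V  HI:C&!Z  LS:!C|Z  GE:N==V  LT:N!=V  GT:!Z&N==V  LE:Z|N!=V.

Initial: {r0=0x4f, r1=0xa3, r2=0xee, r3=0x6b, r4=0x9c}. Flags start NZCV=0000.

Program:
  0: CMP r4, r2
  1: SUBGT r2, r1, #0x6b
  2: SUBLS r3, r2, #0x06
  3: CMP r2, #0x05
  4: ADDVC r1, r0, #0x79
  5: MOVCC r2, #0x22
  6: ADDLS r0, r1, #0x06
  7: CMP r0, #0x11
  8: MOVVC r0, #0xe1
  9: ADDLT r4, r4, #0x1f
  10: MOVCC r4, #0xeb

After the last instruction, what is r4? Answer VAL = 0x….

0: ✓ CMP  NZCV=1000
1: · SUBGT
2: ✓ SUBLS  r3←0xe8
3: ✓ CMP  NZCV=1010
4: ✓ ADDVC  r1←0xc8
5: · MOVCC
6: · ADDLS
7: ✓ CMP  NZCV=0010
8: ✓ MOVVC  r0←0xe1
9: · ADDLT
10: · MOVCC

VAL = 0x9c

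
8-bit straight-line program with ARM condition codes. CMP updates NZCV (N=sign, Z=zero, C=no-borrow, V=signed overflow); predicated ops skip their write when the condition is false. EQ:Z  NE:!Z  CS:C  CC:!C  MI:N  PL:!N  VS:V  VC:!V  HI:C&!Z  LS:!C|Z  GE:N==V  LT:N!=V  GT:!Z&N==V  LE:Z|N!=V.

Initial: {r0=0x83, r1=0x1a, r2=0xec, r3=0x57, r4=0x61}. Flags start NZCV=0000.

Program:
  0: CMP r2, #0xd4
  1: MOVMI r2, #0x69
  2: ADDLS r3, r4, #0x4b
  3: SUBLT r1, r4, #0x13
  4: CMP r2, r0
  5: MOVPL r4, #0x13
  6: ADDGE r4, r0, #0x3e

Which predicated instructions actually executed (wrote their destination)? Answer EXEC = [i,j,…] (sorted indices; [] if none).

[0] flags=0010 → (cmp)
[1] flags=0010 MI?F → skip
[2] flags=0010 LS?F → skip
[3] flags=0010 LT?F → skip
[4] flags=0010 → (cmp)
[5] flags=0010 PL?T → r4=0x13
[6] flags=0010 GE?T → r4=0xc1

EXEC = [5,6]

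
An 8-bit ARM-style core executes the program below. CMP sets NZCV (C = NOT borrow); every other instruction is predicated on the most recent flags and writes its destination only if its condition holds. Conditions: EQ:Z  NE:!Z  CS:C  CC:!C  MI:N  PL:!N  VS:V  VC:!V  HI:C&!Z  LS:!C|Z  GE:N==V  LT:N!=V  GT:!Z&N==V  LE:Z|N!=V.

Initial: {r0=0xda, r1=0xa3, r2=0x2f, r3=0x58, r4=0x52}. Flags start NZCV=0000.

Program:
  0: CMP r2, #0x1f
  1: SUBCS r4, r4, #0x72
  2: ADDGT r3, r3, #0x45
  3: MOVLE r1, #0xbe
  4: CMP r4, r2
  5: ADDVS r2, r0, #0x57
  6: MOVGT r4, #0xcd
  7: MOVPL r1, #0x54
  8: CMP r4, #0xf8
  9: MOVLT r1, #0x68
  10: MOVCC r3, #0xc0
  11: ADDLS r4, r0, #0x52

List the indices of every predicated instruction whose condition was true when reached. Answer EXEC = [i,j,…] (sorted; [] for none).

EXEC = [1,2,9,10,11]

[0] flags=0010 → (cmp)
[1] flags=0010 CS?T → r4=0xe0
[2] flags=0010 GT?T → r3=0x9d
[3] flags=0010 LE?F → skip
[4] flags=1010 → (cmp)
[5] flags=1010 VS?F → skip
[6] flags=1010 GT?F → skip
[7] flags=1010 PL?F → skip
[8] flags=1000 → (cmp)
[9] flags=1000 LT?T → r1=0x68
[10] flags=1000 CC?T → r3=0xc0
[11] flags=1000 LS?T → r4=0x2c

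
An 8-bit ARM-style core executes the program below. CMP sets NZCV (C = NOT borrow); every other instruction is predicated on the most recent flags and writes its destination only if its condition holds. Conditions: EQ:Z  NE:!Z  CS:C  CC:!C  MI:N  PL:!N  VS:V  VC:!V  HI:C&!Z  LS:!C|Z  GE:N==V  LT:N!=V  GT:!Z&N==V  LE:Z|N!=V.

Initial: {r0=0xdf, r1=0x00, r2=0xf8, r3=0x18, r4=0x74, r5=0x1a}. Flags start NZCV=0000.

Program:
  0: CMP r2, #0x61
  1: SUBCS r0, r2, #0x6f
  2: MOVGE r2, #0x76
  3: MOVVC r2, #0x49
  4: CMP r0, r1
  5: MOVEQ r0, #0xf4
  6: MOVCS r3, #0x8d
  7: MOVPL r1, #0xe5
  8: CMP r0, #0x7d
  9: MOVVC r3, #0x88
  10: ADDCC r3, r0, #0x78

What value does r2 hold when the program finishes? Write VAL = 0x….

VAL = 0x49

[0] flags=1010 → (cmp)
[1] flags=1010 CS?T → r0=0x89
[2] flags=1010 GE?F → skip
[3] flags=1010 VC?T → r2=0x49
[4] flags=1010 → (cmp)
[5] flags=1010 EQ?F → skip
[6] flags=1010 CS?T → r3=0x8d
[7] flags=1010 PL?F → skip
[8] flags=0011 → (cmp)
[9] flags=0011 VC?F → skip
[10] flags=0011 CC?F → skip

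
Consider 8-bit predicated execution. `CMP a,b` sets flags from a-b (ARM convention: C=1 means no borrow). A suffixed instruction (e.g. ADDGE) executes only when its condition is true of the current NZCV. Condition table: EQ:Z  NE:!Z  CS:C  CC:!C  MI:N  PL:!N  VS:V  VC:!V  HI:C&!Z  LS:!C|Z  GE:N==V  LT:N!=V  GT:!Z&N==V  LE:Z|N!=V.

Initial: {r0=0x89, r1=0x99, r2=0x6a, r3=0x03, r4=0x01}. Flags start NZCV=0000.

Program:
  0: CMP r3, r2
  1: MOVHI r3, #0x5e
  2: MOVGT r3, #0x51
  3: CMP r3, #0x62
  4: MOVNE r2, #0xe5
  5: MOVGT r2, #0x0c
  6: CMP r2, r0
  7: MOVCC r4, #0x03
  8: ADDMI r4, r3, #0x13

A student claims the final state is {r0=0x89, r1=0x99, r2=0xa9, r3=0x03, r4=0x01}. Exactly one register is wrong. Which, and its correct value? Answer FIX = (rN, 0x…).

[0] flags=1000 → (cmp)
[1] flags=1000 HI?F → skip
[2] flags=1000 GT?F → skip
[3] flags=1000 → (cmp)
[4] flags=1000 NE?T → r2=0xe5
[5] flags=1000 GT?F → skip
[6] flags=0010 → (cmp)
[7] flags=0010 CC?F → skip
[8] flags=0010 MI?F → skip

FIX = (r2, 0xe5)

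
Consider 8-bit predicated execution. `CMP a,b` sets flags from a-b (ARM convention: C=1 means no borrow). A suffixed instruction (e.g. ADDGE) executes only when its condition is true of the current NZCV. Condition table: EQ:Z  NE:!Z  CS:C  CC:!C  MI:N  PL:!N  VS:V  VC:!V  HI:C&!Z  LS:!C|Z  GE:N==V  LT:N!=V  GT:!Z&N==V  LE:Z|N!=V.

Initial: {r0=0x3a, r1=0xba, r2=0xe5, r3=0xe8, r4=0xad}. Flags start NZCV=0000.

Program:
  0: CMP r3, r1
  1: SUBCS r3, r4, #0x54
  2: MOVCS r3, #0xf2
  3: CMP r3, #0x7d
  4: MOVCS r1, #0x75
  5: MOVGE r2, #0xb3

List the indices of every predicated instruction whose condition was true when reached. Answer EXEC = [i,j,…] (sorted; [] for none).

0: ✓ CMP  NZCV=0010
1: ✓ SUBCS  r3←0x59
2: ✓ MOVCS  r3←0xf2
3: ✓ CMP  NZCV=0011
4: ✓ MOVCS  r1←0x75
5: · MOVGE

EXEC = [1,2,4]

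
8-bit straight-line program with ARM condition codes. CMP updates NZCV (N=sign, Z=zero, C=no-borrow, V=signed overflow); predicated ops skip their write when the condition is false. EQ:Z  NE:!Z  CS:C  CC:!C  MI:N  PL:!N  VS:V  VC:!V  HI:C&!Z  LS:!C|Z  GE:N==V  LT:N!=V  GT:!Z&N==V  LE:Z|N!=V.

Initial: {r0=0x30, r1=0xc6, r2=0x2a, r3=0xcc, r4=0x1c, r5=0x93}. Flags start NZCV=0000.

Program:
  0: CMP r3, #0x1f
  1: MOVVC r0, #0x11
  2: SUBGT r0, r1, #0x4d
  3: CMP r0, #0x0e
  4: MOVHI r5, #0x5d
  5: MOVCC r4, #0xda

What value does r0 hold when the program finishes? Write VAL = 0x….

VAL = 0x11

[0] flags=1010 → (cmp)
[1] flags=1010 VC?T → r0=0x11
[2] flags=1010 GT?F → skip
[3] flags=0010 → (cmp)
[4] flags=0010 HI?T → r5=0x5d
[5] flags=0010 CC?F → skip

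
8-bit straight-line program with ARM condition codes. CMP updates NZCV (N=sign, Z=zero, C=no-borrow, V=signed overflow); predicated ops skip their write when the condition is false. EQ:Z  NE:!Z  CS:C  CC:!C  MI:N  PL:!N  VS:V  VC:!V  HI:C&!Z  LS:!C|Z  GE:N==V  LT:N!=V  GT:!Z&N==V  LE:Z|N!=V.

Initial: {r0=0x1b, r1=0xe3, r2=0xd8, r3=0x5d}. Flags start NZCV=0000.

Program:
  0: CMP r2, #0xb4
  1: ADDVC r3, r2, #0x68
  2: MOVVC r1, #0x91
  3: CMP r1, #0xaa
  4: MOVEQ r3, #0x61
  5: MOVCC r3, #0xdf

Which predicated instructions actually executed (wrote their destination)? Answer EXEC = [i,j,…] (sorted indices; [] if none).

EXEC = [1,2,5]

0: ✓ CMP  NZCV=0010
1: ✓ ADDVC  r3←0x40
2: ✓ MOVVC  r1←0x91
3: ✓ CMP  NZCV=1000
4: · MOVEQ
5: ✓ MOVCC  r3←0xdf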